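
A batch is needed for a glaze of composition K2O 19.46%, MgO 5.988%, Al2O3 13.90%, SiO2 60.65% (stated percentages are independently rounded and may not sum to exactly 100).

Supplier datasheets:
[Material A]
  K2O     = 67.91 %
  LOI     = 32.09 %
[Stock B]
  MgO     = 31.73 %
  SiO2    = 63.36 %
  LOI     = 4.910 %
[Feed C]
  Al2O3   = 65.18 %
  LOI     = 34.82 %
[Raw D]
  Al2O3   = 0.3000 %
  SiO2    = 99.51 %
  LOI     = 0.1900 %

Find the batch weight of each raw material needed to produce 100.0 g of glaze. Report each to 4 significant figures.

Batch per 100.0 g glaze:
  Material A: 28.66 g
  Stock B: 18.87 g
  Feed C: 21.10 g
  Raw D: 48.93 g
Total batch = 117.6 g; LOI loss = 17.56 g; yield = 85.06%

Each numeric step maintains full precision at all times — in-progress results are displayed, with 4-significant-digit rounding, within the worked lines — a single rounding yields each reported result — the derived quantities, which include the totals, the four compositions, ignition loss, the yield, glass mass, are computed in full float precision, as written in the problem or the answer, using the weight values per 100.0 g of glass.
Target oxide masses per 100.0 g glaze:
  K2O: 19.46% × 100.0 = 19.46 g
  MgO: 5.988% × 100.0 = 5.988 g
  Al2O3: 13.90% × 100.0 = 13.90 g
  SiO2: 60.65% × 100.0 = 60.65 g
Oxide-by-oxide audit working from each reported weight, versus the basis set out (oxide sums agree with the targets up to rounding of the answer):
  K2O: 28.66·0.6791 = 19.46 g (target 19.46 g)
  MgO: 18.87·0.3173 = 5.987 g (target 5.988 g)
  Al2O3: 21.10·0.6518 + 48.93·0.003000 = 13.90 g (target 13.90 g)
  SiO2: 18.87·0.6336 + 48.93·0.9951 = 60.65 g (target 60.65 g)
Consistency of the glass mass: total batch − LOI = 100.0 g (summing oxide targets gives 100.0 g; basis as stated: 100.0 g — a pure rounding effect).
Whole-batch sum: Σ batch = 117.6 g; Σ batch·LOI gives LOI loss = 17.56 g; as yield: glass ÷ batch → 85.06%.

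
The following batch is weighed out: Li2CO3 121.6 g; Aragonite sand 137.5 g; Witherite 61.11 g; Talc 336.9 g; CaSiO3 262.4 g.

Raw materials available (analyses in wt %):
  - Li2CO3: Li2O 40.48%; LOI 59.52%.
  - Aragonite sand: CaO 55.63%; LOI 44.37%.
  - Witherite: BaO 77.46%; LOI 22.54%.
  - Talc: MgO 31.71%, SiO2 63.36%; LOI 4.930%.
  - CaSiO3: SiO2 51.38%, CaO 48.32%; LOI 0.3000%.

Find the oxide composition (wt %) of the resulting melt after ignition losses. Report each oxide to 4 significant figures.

Each numeric step maintains full precision through the solve — working values are shown rounded to four significant digits when written out — every reported result takes exactly one rounding. The derived quantities, which include the five compositions, totals, net glass mass, yield, ignition loss, are rebuilt in full precision, exactly as printed in problem or answer, using the weight values for 755.0 g of glass.
Mass of each oxide from the mix:
  MgO: 336.9·0.3171 = 106.8 g
  Li2O: 121.6·0.4048 = 49.22 g
  BaO: 61.11·0.7746 = 47.34 g
  SiO2: 336.9·0.6336 + 262.4·0.5138 = 348.3 g
  CaO: 137.5·0.5563 + 262.4·0.4832 = 203.3 g
LOI: 121.6·0.5952 + 137.5·0.4437 + 61.11·0.2254 + 336.9·0.04930 + 262.4·0.003000 = 164.6 g
Resulting glass, batch − LOI: 919.5 − 164.6 = 755.0 g (the oxide masses sum to this)
each wt % is 100 × oxide ÷ glass

Glass mass = 755.0 g (batch 919.5 − LOI 164.6).
Composition: MgO 14.15%, Li2O 6.520%, BaO 6.270%, SiO2 46.13%, CaO 26.93%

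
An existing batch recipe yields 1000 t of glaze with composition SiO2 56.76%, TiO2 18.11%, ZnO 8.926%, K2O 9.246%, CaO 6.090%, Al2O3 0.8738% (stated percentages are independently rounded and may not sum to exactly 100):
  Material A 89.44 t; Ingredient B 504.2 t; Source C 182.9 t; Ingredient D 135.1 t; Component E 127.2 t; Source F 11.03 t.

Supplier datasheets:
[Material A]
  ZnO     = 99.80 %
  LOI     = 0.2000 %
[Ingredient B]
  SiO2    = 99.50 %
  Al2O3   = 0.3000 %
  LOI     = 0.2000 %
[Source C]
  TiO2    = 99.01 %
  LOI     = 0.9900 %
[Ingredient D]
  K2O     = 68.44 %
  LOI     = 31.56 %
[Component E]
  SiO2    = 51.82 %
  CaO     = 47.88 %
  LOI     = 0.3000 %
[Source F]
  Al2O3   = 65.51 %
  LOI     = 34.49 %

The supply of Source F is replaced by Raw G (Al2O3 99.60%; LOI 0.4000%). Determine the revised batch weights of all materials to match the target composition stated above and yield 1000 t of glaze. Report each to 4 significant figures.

All internal work maintains full float precision at all times; values along the way are shown rounded off to 4 significant figures between the steps — each reported result includes exactly one rounding — the derived quantities (yield, ignition loss, six oxide percentages, the totals, glass mass) are recomputed using the weight values per 1000 t of glass at full precision exactly as shown in the problem or answer text.
Oxide-by-oxide targets in 1000 t glaze:
  SiO2: 56.76% × 1000 = 567.6 t
  TiO2: 18.11% × 1000 = 181.1 t
  ZnO: 8.926% × 1000 = 89.26 t
  K2O: 9.246% × 1000 = 92.46 t
  CaO: 6.090% × 1000 = 60.90 t
  Al2O3: 0.8738% × 1000 = 8.738 t
Oxide-by-oxide audit working from each reported weight, versus the basis set out (summed amounts equal target values inside rounding margins):
  SiO2: 504.2·0.9950 + 127.2·0.5182 = 567.6 t (target 567.6 t)
  TiO2: 182.9·0.9901 = 181.1 t (target 181.1 t)
  ZnO: 89.44·0.9980 = 89.26 t (target 89.26 t)
  K2O: 135.1·0.6844 = 92.46 t (target 92.46 t)
  CaO: 127.2·0.4788 = 60.90 t (target 60.90 t)
  Al2O3: 504.2·0.003000 + 7.254·0.9960 = 8.738 t (target 8.738 t)
Glass mass check: total batch − LOI = 1000 t (per-oxide target masses sum to 1000 t; with the basis standing at 1000 t — a pure rounding effect).
Total batch = Σ batch = 1046 t; Σ batch·LOI gives LOI loss = 46.05 t; glass ÷ batch gives a yield of 95.60%.

Revised batch per 1000 t glaze:
  Material A: 89.44 t
  Ingredient B: 504.2 t
  Source C: 182.9 t
  Ingredient D: 135.1 t
  Component E: 127.2 t
  Raw G: 7.254 t
Total batch = 1046 t; LOI loss = 46.05 t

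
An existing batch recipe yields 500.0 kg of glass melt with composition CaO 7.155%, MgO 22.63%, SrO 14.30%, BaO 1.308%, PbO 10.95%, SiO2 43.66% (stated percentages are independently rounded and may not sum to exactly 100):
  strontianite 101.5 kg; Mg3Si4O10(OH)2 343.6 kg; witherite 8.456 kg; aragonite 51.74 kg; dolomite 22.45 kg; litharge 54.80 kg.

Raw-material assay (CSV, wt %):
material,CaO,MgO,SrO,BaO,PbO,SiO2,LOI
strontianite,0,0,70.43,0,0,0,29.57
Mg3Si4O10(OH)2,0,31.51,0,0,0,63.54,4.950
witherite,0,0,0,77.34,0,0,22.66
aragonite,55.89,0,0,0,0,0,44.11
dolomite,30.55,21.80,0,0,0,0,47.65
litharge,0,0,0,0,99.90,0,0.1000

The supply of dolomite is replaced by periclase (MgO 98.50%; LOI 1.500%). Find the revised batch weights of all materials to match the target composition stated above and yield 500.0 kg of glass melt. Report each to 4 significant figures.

Revised batch per 500.0 kg glass melt:
  strontianite: 101.5 kg
  Mg3Si4O10(OH)2: 343.6 kg
  witherite: 8.456 kg
  aragonite: 64.01 kg
  periclase: 4.968 kg
  litharge: 54.80 kg
Total batch = 577.3 kg; LOI loss = 77.30 kg

Full precision is maintained from first step to last — intermediates appear rounded to 4 significant figures alongside each step — every reported value carries a single rounding. The derived quantities are computed from the batch weights on 500.0 kg of glass at full precision (ignition loss, totals, six oxide percentages, yield, glass mass), exactly as printed in either problem or answer.
Target masses of each oxide per 500.0 kg glass melt:
  CaO: 7.155% × 500.0 = 35.78 kg
  MgO: 22.63% × 500.0 = 113.2 kg
  SrO: 14.30% × 500.0 = 71.50 kg
  BaO: 1.308% × 500.0 = 6.540 kg
  PbO: 10.95% × 500.0 = 54.75 kg
  SiO2: 43.66% × 500.0 = 218.3 kg
A balance pass over the oxides, from the weights as reported, against the basis in use (sum by sum, the targets are met net of answer rounding effects):
  CaO: 64.01·0.5589 = 35.78 kg (target 35.78 kg)
  MgO: 343.6·0.3151 + 4.968·0.9850 = 113.2 kg (target 113.2 kg)
  SrO: 101.5·0.7043 = 71.49 kg (target 71.50 kg)
  BaO: 8.456·0.7734 = 6.540 kg (target 6.540 kg)
  PbO: 54.80·0.9990 = 54.75 kg (target 54.75 kg)
  SiO2: 343.6·0.6354 = 218.3 kg (target 218.3 kg)
Glass-mass closure: batch Σ − ignition loss = 500.0 kg (targets for the oxides total 500.0 kg; versus the stated basis of 500.0 kg — a pure rounding effect).
Adding the batch up: Σ batch = 577.3 kg; ignition loss, Σ(batch × LOI) = 77.30 kg; glass ÷ batch gives a yield of 86.61%.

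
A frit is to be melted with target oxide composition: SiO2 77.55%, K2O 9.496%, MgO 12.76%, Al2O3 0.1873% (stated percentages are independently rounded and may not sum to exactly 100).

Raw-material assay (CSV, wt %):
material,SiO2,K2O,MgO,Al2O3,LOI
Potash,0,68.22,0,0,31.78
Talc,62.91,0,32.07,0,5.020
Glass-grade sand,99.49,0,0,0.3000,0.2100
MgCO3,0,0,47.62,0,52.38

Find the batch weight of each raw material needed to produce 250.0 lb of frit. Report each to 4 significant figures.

The whole derivation runs at full float precision in all steps — mid-chain values appear, rounded to four significant figures, across the worked steps. Each reported number takes just one rounding. All derived quantities are re-derived from the batch weights per 250.0 lb of glass in full precision (LOI, the totals, yield, the four compositions, glass mass), as quoted within problem or answer.
Target masses of each oxide per 250.0 lb frit:
  SiO2: 77.55% × 250.0 = 193.9 lb
  K2O: 9.496% × 250.0 = 23.74 lb
  MgO: 12.76% × 250.0 = 31.90 lb
  Al2O3: 0.1873% × 250.0 = 0.4682 lb
Checking each oxide sum from the weights as reported, relative to the basis at hand (oxide sums agree with the targets net of answer rounding effects):
  SiO2: 61.34·0.6291 + 156.1·0.9949 = 193.9 lb (target 193.9 lb)
  K2O: 34.80·0.6822 = 23.74 lb (target 23.74 lb)
  MgO: 61.34·0.3207 + 25.68·0.4762 = 31.90 lb (target 31.90 lb)
  Al2O3: 156.1·0.003000 = 0.4683 lb (target 0.4682 lb)
Mass balance on the glass: the batch minus its LOI: 250.0 lb (per-oxide target masses sum to 250.0 lb; the stated basis being 250.0 lb — differing by rounding only).
Summing the batch: Σ batch = 277.9 lb; the LOI term Σ batch·LOI equals 27.92 lb; as yield: glass ÷ batch → 89.95%.

Batch per 250.0 lb frit:
  Potash: 34.80 lb
  Talc: 61.34 lb
  Glass-grade sand: 156.1 lb
  MgCO3: 25.68 lb
Total batch = 277.9 lb; LOI loss = 27.92 lb; yield = 89.95%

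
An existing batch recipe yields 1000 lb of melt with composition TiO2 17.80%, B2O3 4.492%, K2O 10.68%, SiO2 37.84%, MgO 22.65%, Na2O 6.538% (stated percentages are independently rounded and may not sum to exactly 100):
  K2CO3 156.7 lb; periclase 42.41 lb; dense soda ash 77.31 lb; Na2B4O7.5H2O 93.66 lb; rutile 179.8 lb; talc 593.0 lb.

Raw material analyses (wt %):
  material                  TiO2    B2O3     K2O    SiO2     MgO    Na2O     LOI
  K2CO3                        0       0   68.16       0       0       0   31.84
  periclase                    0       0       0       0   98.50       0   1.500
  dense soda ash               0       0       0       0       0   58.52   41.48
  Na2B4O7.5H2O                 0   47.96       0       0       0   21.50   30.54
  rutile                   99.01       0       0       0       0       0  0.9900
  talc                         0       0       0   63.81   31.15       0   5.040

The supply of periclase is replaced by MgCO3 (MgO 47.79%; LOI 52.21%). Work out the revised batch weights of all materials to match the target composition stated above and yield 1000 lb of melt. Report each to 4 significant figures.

Values along the way appear with 4-significant-digit rounding at each printed step. Every computation maintains full precision end to end. A single rounding produces every reported result. All derived quantities (ignition loss, totals, net glass mass, the yield, six oxide percentages) are rebuilt using the weight values on 1000 lb of glass in full precision exactly as shown in problem or answer.
Oxide mass targets, per 1000 lb melt:
  TiO2: 17.80% × 1000 = 178.0 lb
  B2O3: 4.492% × 1000 = 44.92 lb
  K2O: 10.68% × 1000 = 106.8 lb
  SiO2: 37.84% × 1000 = 378.4 lb
  MgO: 22.65% × 1000 = 226.5 lb
  Na2O: 6.538% × 1000 = 65.38 lb
Balance tally, oxide-wise, with the batch weights as given, versus the basis set out (sum by sum, the targets are met modulo rounding of the values):
  TiO2: 179.8·0.9901 = 178.0 lb (target 178.0 lb)
  B2O3: 93.66·0.4796 = 44.92 lb (target 44.92 lb)
  K2O: 156.7·0.6816 = 106.8 lb (target 106.8 lb)
  SiO2: 593.0·0.6381 = 378.4 lb (target 378.4 lb)
  MgO: 87.42·0.4779 + 593.0·0.3115 = 226.5 lb (target 226.5 lb)
  Na2O: 77.31·0.5852 + 93.66·0.2150 = 65.38 lb (target 65.38 lb)
The glass-mass cross-check: the batch minus its LOI: 1000 lb (summing oxide targets gives 1000 lb; versus the stated basis of 1000 lb — any gap is answer rounding).
Adding the batch up: Σ batch = 1188 lb; Σ batch·LOI gives LOI loss = 187.9 lb; yield = glass ÷ total batch = 84.18%.

Revised batch per 1000 lb melt:
  K2CO3: 156.7 lb
  MgCO3: 87.42 lb
  dense soda ash: 77.31 lb
  Na2B4O7.5H2O: 93.66 lb
  rutile: 179.8 lb
  talc: 593.0 lb
Total batch = 1188 lb; LOI loss = 187.9 lb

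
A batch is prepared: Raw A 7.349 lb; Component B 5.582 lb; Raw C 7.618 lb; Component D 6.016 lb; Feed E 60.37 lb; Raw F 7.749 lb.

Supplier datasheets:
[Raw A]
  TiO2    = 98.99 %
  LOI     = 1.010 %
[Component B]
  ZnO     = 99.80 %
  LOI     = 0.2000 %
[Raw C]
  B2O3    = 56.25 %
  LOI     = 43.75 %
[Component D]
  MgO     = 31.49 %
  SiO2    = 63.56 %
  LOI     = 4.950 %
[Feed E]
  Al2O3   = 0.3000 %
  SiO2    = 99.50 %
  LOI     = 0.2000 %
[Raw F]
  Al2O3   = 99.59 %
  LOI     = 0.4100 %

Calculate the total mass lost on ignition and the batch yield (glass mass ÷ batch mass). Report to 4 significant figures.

LOI loss = 3.869 lb; glass = 90.82 lb; yield = 95.91%

The intermediate values are printed (rounded to 4 significant figures) across the worked steps — the whole derivation keeps full precision in every operation — each reported value sees exactly one rounding. The derived quantities are re-derived in full precision (six oxide percentages, LOI, net glass mass, the totals, the yield) from the batch weights at 90.82 lb of glass precisely as stated by the problem or answer text.
Loss on ignition, line by line:
  Raw A: 7.349 × 0.01010 = 0.07422 lb
  Component B: 5.582 × 0.002000 = 0.01116 lb
  Raw C: 7.618 × 0.4375 = 3.333 lb
  Component D: 6.016 × 0.04950 = 0.2978 lb
  Feed E: 60.37 × 0.002000 = 0.1207 lb
  Raw F: 7.749 × 0.004100 = 0.03177 lb
Total LOI = 3.869 lb
Glass = batch − LOI = 94.68 − 3.869 = 90.82 lb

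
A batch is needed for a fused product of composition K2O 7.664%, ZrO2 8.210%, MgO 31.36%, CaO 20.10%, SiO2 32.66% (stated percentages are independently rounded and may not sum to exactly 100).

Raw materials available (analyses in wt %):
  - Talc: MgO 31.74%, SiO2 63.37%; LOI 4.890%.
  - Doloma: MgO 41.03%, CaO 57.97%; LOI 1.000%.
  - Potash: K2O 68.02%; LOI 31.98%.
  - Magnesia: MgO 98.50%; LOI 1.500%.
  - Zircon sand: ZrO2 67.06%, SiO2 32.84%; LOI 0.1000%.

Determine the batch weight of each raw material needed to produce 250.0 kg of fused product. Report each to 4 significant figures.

In-progress results appear (rounded to four significant figures) between the steps. All arithmetic runs at exact precision all the way through — each reported value takes exactly one rounding. Derived quantities (totals, the five compositions, the yield, ignition loss, net glass mass) are recomputed in full precision using the weight values on 250.0 kg of glass precisely as stated by the question or the answer.
Oxide mass targets, per 250.0 kg fused product:
  K2O: 7.664% × 250.0 = 19.16 kg
  ZrO2: 8.210% × 250.0 = 20.52 kg
  MgO: 31.36% × 250.0 = 78.40 kg
  CaO: 20.10% × 250.0 = 50.25 kg
  SiO2: 32.66% × 250.0 = 81.65 kg
Checking each oxide sum from the weights as reported, relative to the basis at hand (summed amounts equal target values once rounding is allowed for):
  K2O: 28.17·0.6802 = 19.16 kg (target 19.16 kg)
  ZrO2: 30.61·0.6706 = 20.53 kg (target 20.52 kg)
  MgO: 113.0·0.3174 + 86.68·0.4103 + 7.079·0.9850 = 78.40 kg (target 78.40 kg)
  CaO: 86.68·0.5797 = 50.25 kg (target 50.25 kg)
  SiO2: 113.0·0.6337 + 30.61·0.3284 = 81.66 kg (target 81.65 kg)
Consistency of the glass mass: total charge less LOI = 250.0 kg (summing oxide targets gives 250.0 kg; with the basis standing at 250.0 kg — rounding explains the deltas).
Total batch = Σ batch = 265.5 kg; ignition loss, Σ(batch × LOI) = 15.54 kg; the yield ratio, glass ÷ batch: 94.15%.

Batch per 250.0 kg fused product:
  Talc: 113.0 kg
  Doloma: 86.68 kg
  Potash: 28.17 kg
  Magnesia: 7.079 kg
  Zircon sand: 30.61 kg
Total batch = 265.5 kg; LOI loss = 15.54 kg; yield = 94.15%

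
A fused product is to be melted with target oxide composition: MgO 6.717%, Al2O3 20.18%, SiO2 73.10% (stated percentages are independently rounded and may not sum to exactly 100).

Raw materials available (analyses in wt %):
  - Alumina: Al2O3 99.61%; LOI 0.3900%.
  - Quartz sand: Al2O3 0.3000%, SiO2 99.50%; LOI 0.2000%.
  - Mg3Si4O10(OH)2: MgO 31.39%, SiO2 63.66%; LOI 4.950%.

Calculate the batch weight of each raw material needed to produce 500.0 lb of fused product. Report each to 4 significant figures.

Working values are printed, rounded to four significant figures, on the page; the whole derivation maintains full float precision end to end; each reported result takes exactly one rounding. The derived quantities, which include ignition loss, yield, the three compositions, the totals, net glass mass, are carried at full precision, precisely as stated by the question or the answer, starting from the weights on 500.0 lb of glass.
The oxide mass targets at 500.0 lb fused product:
  MgO: 6.717% × 500.0 = 33.58 lb
  Al2O3: 20.18% × 500.0 = 100.9 lb
  SiO2: 73.10% × 500.0 = 365.5 lb
Mass-balance tally per oxide applying the batch weights above, relative to the basis at hand (sum by sum, the targets are met exact up to rounding of places):
  MgO: 107.0·0.3139 = 33.59 lb (target 33.58 lb)
  Al2O3: 100.4·0.9961 + 298.9·0.003000 = 100.9 lb (target 100.9 lb)
  SiO2: 298.9·0.9950 + 107.0·0.6366 = 365.5 lb (target 365.5 lb)
Glass-mass closure: batch Σ − ignition loss = 500.0 lb (the Σ of target masses is 500.0 lb; the stated basis being 500.0 lb — gaps are rounding artifacts).
Batch grand total — Σ batch = 506.3 lb; LOI removed, Σ of batch·LOI: 6.286 lb; as yield: glass ÷ batch → 98.76%.

Batch per 500.0 lb fused product:
  Alumina: 100.4 lb
  Quartz sand: 298.9 lb
  Mg3Si4O10(OH)2: 107.0 lb
Total batch = 506.3 lb; LOI loss = 6.286 lb; yield = 98.76%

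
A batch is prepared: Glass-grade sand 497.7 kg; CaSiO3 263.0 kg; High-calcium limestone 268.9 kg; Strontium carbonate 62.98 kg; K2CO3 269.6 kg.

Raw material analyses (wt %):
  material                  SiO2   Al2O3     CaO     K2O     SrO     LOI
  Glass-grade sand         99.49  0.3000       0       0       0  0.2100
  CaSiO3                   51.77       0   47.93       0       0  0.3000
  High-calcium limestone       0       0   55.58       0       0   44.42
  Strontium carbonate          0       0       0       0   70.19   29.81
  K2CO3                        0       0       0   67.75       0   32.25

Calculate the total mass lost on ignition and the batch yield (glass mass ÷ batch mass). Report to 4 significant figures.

Working values are displayed rounded off to 4 significant digits on the page; all internal work runs at exact precision end to end; a single rounding completes every reported value. All derived quantities are re-derived in full float precision (the five compositions, net glass mass, the yield, LOI, totals) from the weighed amounts for 1135 kg of glass precisely as stated by either problem or answer.
LOI of each material in turn:
  Glass-grade sand: 497.7 × 0.002100 = 1.045 kg
  CaSiO3: 263.0 × 0.003000 = 0.7890 kg
  High-calcium limestone: 268.9 × 0.4442 = 119.4 kg
  Strontium carbonate: 62.98 × 0.2981 = 18.77 kg
  K2CO3: 269.6 × 0.3225 = 86.95 kg
Total LOI = 227.0 kg
Glass = batch − LOI = 1362 − 227.0 = 1135 kg

LOI loss = 227.0 kg; glass = 1135 kg; yield = 83.34%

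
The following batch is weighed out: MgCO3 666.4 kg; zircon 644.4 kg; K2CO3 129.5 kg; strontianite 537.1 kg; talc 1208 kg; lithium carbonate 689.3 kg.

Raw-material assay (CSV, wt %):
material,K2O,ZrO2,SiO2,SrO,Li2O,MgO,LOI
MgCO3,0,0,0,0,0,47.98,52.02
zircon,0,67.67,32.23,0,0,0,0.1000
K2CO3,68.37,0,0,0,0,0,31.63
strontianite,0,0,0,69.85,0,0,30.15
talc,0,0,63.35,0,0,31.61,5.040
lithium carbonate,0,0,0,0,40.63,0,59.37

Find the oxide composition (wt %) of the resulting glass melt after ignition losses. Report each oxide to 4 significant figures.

Glass mass = 2854 kg (batch 3875 − LOI 1020).
Composition: K2O 3.102%, ZrO2 15.28%, SiO2 34.09%, SrO 13.14%, Li2O 9.812%, MgO 24.58%

Rounding to four significant figures governs every mid-chain value as printed. All arithmetic maintains full float precision all the way through. Every reported number takes just one rounding — the derived quantities (yield, ignition loss, net glass mass, six oxide percentages, totals) are re-derived at exact precision starting from the weights per 2854 kg of glass precisely as stated by the problem or the answer.
What the batch supplies per oxide:
  K2O: 129.5·0.6837 = 88.54 kg
  ZrO2: 644.4·0.6767 = 436.1 kg
  SiO2: 644.4·0.3223 + 1208·0.6335 = 973.0 kg
  SrO: 537.1·0.6985 = 375.2 kg
  Li2O: 689.3·0.4063 = 280.1 kg
  MgO: 666.4·0.4798 + 1208·0.3161 = 701.6 kg
LOI: 666.4·0.5202 + 644.4·0.001000 + 129.5·0.3163 + 537.1·0.3015 + 1208·0.05040 + 689.3·0.5937 = 1020 kg
Glass = total batch minus LOI = 3875 − 1020 = 2854 kg (matching Σ of the oxides)
oxide / glass × 100 gives the wt %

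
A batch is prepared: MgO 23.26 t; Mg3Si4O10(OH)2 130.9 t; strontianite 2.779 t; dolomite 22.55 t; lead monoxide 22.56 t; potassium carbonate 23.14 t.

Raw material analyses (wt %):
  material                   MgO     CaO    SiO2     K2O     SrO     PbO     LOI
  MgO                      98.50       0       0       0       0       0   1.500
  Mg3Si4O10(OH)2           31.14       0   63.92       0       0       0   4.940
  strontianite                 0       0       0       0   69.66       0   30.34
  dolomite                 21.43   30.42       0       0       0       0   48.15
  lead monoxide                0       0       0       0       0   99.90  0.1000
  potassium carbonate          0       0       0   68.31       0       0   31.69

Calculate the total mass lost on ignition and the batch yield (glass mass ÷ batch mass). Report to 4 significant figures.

Rounding to four significant digits applies to each working value as shown. The whole derivation maintains full float precision from first step to last — exactly one rounding goes into each reported number; the derived quantities (net glass mass, the six compositions, the yield, the totals, ignition loss) are re-derived using the weight values at 199.3 t of glass in full float precision, exactly as shown in the problem or the answer.
Per-material ignition loss:
  MgO: 23.26 × 0.01500 = 0.3489 t
  Mg3Si4O10(OH)2: 130.9 × 0.04940 = 6.466 t
  strontianite: 2.779 × 0.3034 = 0.8431 t
  dolomite: 22.55 × 0.4815 = 10.86 t
  lead monoxide: 22.56 × 0.001000 = 0.02256 t
  potassium carbonate: 23.14 × 0.3169 = 7.333 t
Total LOI = 25.87 t
Glass = batch − LOI = 225.2 − 25.87 = 199.3 t

LOI loss = 25.87 t; glass = 199.3 t; yield = 88.51%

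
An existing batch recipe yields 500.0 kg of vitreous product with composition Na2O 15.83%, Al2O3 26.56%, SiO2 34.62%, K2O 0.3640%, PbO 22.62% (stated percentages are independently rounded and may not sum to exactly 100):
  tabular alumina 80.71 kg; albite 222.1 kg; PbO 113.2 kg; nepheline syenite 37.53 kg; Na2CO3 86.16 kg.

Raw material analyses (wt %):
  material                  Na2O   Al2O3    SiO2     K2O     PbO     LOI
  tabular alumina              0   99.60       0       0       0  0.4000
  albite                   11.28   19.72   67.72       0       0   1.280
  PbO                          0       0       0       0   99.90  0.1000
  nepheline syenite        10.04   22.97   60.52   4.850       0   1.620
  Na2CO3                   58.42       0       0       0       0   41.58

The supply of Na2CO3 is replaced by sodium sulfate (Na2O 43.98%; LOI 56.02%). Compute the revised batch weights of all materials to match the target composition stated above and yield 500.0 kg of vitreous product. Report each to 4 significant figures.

Full float precision is maintained at every stage — the intermediate values are printed (rounded to 4 significant figures) in the printout; exactly one rounding is applied to every reported number. All derived quantities, including the totals, five oxide percentages, net glass mass, LOI, yield, are recomputed starting from the weights at 500.0 kg of glass in full float precision, exactly as shown in problem or answer.
Target masses of each oxide per 500.0 kg vitreous product:
  Na2O: 15.83% × 500.0 = 79.15 kg
  Al2O3: 26.56% × 500.0 = 132.8 kg
  SiO2: 34.62% × 500.0 = 173.1 kg
  K2O: 0.3640% × 500.0 = 1.820 kg
  PbO: 22.62% × 500.0 = 113.1 kg
Checking each oxide sum on the weights just shown, at the basis given (sums match the target masses inside rounding margins):
  Na2O: 222.1·0.1128 + 37.53·0.1004 + 114.4·0.4398 = 79.13 kg (target 79.15 kg)
  Al2O3: 80.71·0.9960 + 222.1·0.1972 + 37.53·0.2297 = 132.8 kg (target 132.8 kg)
  SiO2: 222.1·0.6772 + 37.53·0.6052 = 173.1 kg (target 173.1 kg)
  K2O: 37.53·0.04850 = 1.820 kg (target 1.820 kg)
  PbO: 113.2·0.9990 = 113.1 kg (target 113.1 kg)
Consistency of the glass mass: the batch minus its LOI: 500.0 kg (oxide target masses add up to 500.0 kg; with the basis standing at 500.0 kg — rounding explains the deltas).
Batch total: Σ batch = 567.9 kg; loss to ignition Σ batch·LOI = 67.97 kg; yield, glass over the total, = 88.03%.

Revised batch per 500.0 kg vitreous product:
  tabular alumina: 80.71 kg
  albite: 222.1 kg
  PbO: 113.2 kg
  nepheline syenite: 37.53 kg
  sodium sulfate: 114.4 kg
Total batch = 567.9 kg; LOI loss = 67.97 kg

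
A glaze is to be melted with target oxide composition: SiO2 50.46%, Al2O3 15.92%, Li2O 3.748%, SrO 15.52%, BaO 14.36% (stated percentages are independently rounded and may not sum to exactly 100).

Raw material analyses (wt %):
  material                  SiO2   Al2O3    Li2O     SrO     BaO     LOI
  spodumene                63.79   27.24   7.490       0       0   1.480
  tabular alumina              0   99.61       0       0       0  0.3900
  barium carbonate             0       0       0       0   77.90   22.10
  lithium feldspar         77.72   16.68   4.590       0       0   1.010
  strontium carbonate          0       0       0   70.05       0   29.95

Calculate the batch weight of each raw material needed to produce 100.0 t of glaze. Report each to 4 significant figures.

Batch per 100.0 t glaze:
  spodumene: 20.63 t
  tabular alumina: 2.304 t
  barium carbonate: 18.43 t
  lithium feldspar: 47.99 t
  strontium carbonate: 22.16 t
Total batch = 111.5 t; LOI loss = 11.51 t; yield = 89.68%

All internal work carries exact precision at all times — the intermediate values are displayed (rounded to four significant digits) when written out. Every reported value carries a single rounding. Derived quantities, which include LOI, glass mass, the yield, totals, five oxide percentages, are rebuilt at exact precision, precisely as stated by the problem or the answer, from the batch weights per 100.0 t of glass.
Per-oxide target masses for 100.0 t glaze:
  SiO2: 50.46% × 100.0 = 50.46 t
  Al2O3: 15.92% × 100.0 = 15.92 t
  Li2O: 3.748% × 100.0 = 3.748 t
  SrO: 15.52% × 100.0 = 15.52 t
  BaO: 14.36% × 100.0 = 14.36 t
Balance tally, oxide-wise, using the reported weights, on the stated basis (delivered sums recover each target within answer rounding):
  SiO2: 20.63·0.6379 + 47.99·0.7772 = 50.46 t (target 50.46 t)
  Al2O3: 20.63·0.2724 + 2.304·0.9961 + 47.99·0.1668 = 15.92 t (target 15.92 t)
  Li2O: 20.63·0.07490 + 47.99·0.04590 = 3.748 t (target 3.748 t)
  SrO: 22.16·0.7005 = 15.52 t (target 15.52 t)
  BaO: 18.43·0.7790 = 14.36 t (target 14.36 t)
Consistency of the glass mass: the batch minus its LOI: 100.0 t (per-oxide target masses sum to 100.0 t; versus the stated basis of 100.0 t — differing by rounding only).
Total batch = Σ batch = 111.5 t; the LOI term Σ batch·LOI equals 11.51 t; yield: glass divided by total = 89.68%.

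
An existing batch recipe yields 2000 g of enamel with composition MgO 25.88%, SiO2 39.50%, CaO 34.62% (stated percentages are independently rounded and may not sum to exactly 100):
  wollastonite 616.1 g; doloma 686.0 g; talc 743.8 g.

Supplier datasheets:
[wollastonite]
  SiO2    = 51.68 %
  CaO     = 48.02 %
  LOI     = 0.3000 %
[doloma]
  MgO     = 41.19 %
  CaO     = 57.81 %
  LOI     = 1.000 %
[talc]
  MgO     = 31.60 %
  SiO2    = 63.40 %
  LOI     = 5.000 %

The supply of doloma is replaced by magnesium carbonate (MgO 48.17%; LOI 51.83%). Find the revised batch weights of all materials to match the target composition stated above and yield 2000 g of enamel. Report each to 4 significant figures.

Revised batch per 2000 g enamel:
  wollastonite: 1442 g
  magnesium carbonate: 1028 g
  talc: 70.70 g
Total batch = 2541 g; LOI loss = 540.7 g

Rounding to 4 significant figures applies to every working value as displayed — all arithmetic runs at full precision end to end; each reported figure is rounded just once; all derived quantities (three oxide percentages, yield, net glass mass, ignition loss, the totals) are recomputed in full precision using the weight values at 2000 g of glass exactly as printed in question or answer.
Target oxide masses per 2000 g enamel:
  MgO: 25.88% × 2000 = 517.6 g
  SiO2: 39.50% × 2000 = 790.0 g
  CaO: 34.62% × 2000 = 692.4 g
Oxide-by-oxide audit working from each reported weight, on the stated basis (target by target, the sums agree exact up to rounding of places):
  MgO: 1028·0.4817 + 70.70·0.3160 = 517.5 g (target 517.6 g)
  SiO2: 1442·0.5168 + 70.70·0.6340 = 790.0 g (target 790.0 g)
  CaO: 1442·0.4802 = 692.4 g (target 692.4 g)
Glass mass check: the batch minus its LOI: 2000 g (per-oxide target masses sum to 2000 g; against the stated basis, 2000 g — any gap is answer rounding).
Summing the batch: Σ batch = 2541 g; LOI removed, Σ of batch·LOI: 540.7 g; glass ÷ batch gives a yield of 78.72%.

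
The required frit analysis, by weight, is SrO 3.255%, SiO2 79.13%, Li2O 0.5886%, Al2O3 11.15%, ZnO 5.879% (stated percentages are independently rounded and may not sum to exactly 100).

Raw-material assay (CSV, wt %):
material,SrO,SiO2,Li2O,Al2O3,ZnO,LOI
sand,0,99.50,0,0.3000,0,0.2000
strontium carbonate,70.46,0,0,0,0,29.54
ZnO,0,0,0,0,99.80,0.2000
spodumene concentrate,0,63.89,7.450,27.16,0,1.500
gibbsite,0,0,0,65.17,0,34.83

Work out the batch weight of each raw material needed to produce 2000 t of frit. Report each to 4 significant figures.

Batch per 2000 t frit:
  sand: 1489 t
  strontium carbonate: 92.39 t
  ZnO: 117.8 t
  spodumene concentrate: 158.0 t
  gibbsite: 269.5 t
Total batch = 2127 t; LOI loss = 126.7 t; yield = 94.04%

The intermediate values appear (rounded to four significant digits) at each printed step. All arithmetic maintains exact precision in all steps — every reported figure is rounded only once — the derived quantities are computed starting from the weights for 2000 t of glass in full float precision (the five compositions, ignition loss, glass mass, yield, totals) precisely as stated by the problem or the answer.
Oxide mass targets, per 2000 t frit:
  SrO: 3.255% × 2000 = 65.10 t
  SiO2: 79.13% × 2000 = 1583 t
  Li2O: 0.5886% × 2000 = 11.77 t
  Al2O3: 11.15% × 2000 = 223.0 t
  ZnO: 5.879% × 2000 = 117.6 t
Checking each oxide sum on the weights just shown, against the basis in use (summed amounts equal target values net of answer rounding effects):
  SrO: 92.39·0.7046 = 65.10 t (target 65.10 t)
  SiO2: 1489·0.9950 + 158.0·0.6389 = 1583 t (target 1583 t)
  Li2O: 158.0·0.07450 = 11.77 t (target 11.77 t)
  Al2O3: 1489·0.003000 + 158.0·0.2716 + 269.5·0.6517 = 223.0 t (target 223.0 t)
  ZnO: 117.8·0.9980 = 117.6 t (target 117.6 t)
Auditing the glass mass value: total charge less LOI = 2000 t (the Σ of target masses is 2000 t; the stated basis being 2000 t — gaps are rounding artifacts).
Adding the batch up: Σ batch = 2127 t; Σ batch·LOI gives LOI loss = 126.7 t; yield, glass over the total, = 94.04%.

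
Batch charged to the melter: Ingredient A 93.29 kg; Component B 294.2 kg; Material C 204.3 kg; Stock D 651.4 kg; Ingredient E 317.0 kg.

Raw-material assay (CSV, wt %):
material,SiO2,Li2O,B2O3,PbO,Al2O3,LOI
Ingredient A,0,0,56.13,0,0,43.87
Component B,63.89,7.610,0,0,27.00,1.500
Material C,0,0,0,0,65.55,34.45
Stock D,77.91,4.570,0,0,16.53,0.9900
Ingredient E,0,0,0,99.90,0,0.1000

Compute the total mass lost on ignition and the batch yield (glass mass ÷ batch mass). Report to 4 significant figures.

All arithmetic maintains full float precision in all steps; in-progress results are displayed with 4-significant-digit rounding in the printout — a single rounding completes every reported figure. All derived quantities are carried at exact precision (the yield, ignition loss, glass mass, totals, five oxide percentages) from the batch weights on 1438 kg of glass, as written in question or answer.
Ignition loss by material:
  Ingredient A: 93.29 × 0.4387 = 40.93 kg
  Component B: 294.2 × 0.01500 = 4.413 kg
  Material C: 204.3 × 0.3445 = 70.38 kg
  Stock D: 651.4 × 0.009900 = 6.449 kg
  Ingredient E: 317.0 × 0.001000 = 0.3170 kg
Total LOI = 122.5 kg
Glass = batch − LOI = 1560 − 122.5 = 1438 kg

LOI loss = 122.5 kg; glass = 1438 kg; yield = 92.15%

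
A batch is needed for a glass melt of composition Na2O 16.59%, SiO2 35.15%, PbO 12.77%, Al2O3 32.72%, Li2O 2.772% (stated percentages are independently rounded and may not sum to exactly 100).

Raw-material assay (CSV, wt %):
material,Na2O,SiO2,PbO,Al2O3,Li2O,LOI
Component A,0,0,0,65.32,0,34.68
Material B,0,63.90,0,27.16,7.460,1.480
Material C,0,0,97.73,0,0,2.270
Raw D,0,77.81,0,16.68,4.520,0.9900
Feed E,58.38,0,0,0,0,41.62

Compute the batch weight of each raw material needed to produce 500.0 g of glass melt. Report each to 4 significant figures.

Batch per 500.0 g glass melt:
  Component A: 172.7 g
  Material B: 97.40 g
  Material C: 65.33 g
  Raw D: 145.9 g
  Feed E: 142.1 g
Total batch = 623.4 g; LOI loss = 123.4 g; yield = 80.21%

Working values are displayed, rounded to four significant figures, at each printed step; all arithmetic carries full float precision all the way through — each reported figure takes a single rounding; derived quantities are re-derived from the batch weights for 500.0 g of glass at exact precision (yield, ignition loss, five oxide percentages, totals, net glass mass), as written in either problem or answer.
Target masses of each oxide per 500.0 g glass melt:
  Na2O: 16.59% × 500.0 = 82.95 g
  SiO2: 35.15% × 500.0 = 175.8 g
  PbO: 12.77% × 500.0 = 63.85 g
  Al2O3: 32.72% × 500.0 = 163.6 g
  Li2O: 2.772% × 500.0 = 13.86 g
Sums-versus-targets review from the weights as reported, for the quoted basis mass (summed amounts equal target values once rounding is allowed for):
  Na2O: 142.1·0.5838 = 82.96 g (target 82.95 g)
  SiO2: 97.40·0.6390 + 145.9·0.7781 = 175.8 g (target 175.8 g)
  PbO: 65.33·0.9773 = 63.85 g (target 63.85 g)
  Al2O3: 172.7·0.6532 + 97.40·0.2716 + 145.9·0.1668 = 163.6 g (target 163.6 g)
  Li2O: 97.40·0.07460 + 145.9·0.04520 = 13.86 g (target 13.86 g)
Mass balance on the glass: batch total minus LOI = 500.0 g (per-oxide target masses sum to 500.0 g; versus the stated basis of 500.0 g — any gap is answer rounding).
Adding the batch up: Σ batch = 623.4 g; the LOI term Σ batch·LOI equals 123.4 g; as yield: glass ÷ batch → 80.21%.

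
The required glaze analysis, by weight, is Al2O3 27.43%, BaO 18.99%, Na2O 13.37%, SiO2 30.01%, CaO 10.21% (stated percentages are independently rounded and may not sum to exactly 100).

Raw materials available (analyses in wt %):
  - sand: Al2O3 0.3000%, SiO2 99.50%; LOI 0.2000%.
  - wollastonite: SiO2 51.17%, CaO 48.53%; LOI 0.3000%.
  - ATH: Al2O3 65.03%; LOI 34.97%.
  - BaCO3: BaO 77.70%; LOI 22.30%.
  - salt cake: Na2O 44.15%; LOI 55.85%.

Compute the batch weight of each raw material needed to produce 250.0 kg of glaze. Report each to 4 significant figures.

Batch per 250.0 kg glaze:
  sand: 48.35 kg
  wollastonite: 52.60 kg
  ATH: 105.2 kg
  BaCO3: 61.10 kg
  salt cake: 75.71 kg
Total batch = 343.0 kg; LOI loss = 92.95 kg; yield = 72.90%

Intermediates are printed rounded to four significant figures on the page — exact precision is maintained in every operation; each reported result includes exactly one rounding; all derived quantities (yield, the totals, net glass mass, ignition loss, the five compositions) are recomputed in full float precision using the weight values for 250.0 kg of glass, as set out in either problem or answer.
Per-oxide target masses for 250.0 kg glaze:
  Al2O3: 27.43% × 250.0 = 68.58 kg
  BaO: 18.99% × 250.0 = 47.48 kg
  Na2O: 13.37% × 250.0 = 33.42 kg
  SiO2: 30.01% × 250.0 = 75.03 kg
  CaO: 10.21% × 250.0 = 25.52 kg
Oxide-by-oxide audit applying the batch weights above, versus the basis set out (every target is met by its sum exact up to rounding of places):
  Al2O3: 48.35·0.003000 + 105.2·0.6503 = 68.56 kg (target 68.58 kg)
  BaO: 61.10·0.7770 = 47.47 kg (target 47.48 kg)
  Na2O: 75.71·0.4415 = 33.43 kg (target 33.42 kg)
  SiO2: 48.35·0.9950 + 52.60·0.5117 = 75.02 kg (target 75.03 kg)
  CaO: 52.60·0.4853 = 25.53 kg (target 25.52 kg)
Glass-mass closure: total batch − LOI = 250.0 kg (the Σ of target masses is 250.0 kg; basis as stated: 250.0 kg — deltas are rounding alone).
Total batch = Σ batch = 343.0 kg; Σ batch·LOI gives LOI loss = 92.95 kg; yield: glass divided by total = 72.90%.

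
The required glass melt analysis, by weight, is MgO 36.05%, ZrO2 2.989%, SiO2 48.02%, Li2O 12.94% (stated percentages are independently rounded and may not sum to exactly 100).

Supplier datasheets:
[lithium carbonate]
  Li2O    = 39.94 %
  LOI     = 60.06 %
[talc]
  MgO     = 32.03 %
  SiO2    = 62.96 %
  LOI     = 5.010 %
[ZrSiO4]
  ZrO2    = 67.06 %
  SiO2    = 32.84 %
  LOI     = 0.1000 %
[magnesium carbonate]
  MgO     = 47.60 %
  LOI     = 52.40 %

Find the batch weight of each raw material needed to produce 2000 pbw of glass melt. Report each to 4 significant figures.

All internal work maintains full float precision at each step. Mid-chain values appear, rounded to 4 significant figures, when written out. Every reported value includes exactly one rounding. Derived quantities are computed at exact precision (four oxide percentages, totals, the yield, LOI, net glass mass) from the weighed amounts at 2000 pbw of glass, exactly as shown in the problem or answer text.
The oxide mass targets at 2000 pbw glass melt:
  MgO: 36.05% × 2000 = 721.0 pbw
  ZrO2: 2.989% × 2000 = 59.78 pbw
  SiO2: 48.02% × 2000 = 960.4 pbw
  Li2O: 12.94% × 2000 = 258.8 pbw
A balance pass over the oxides, using the reported weights, under the basis named above (oxide sums agree with the targets inside rounding margins):
  MgO: 1479·0.3203 + 519.5·0.4760 = 721.0 pbw (target 721.0 pbw)
  ZrO2: 89.14·0.6706 = 59.78 pbw (target 59.78 pbw)
  SiO2: 1479·0.6296 + 89.14·0.3284 = 960.5 pbw (target 960.4 pbw)
  Li2O: 648.0·0.3994 = 258.8 pbw (target 258.8 pbw)
Mass balance on the glass: the batch minus its LOI: 2000 pbw (the Σ of target masses is 2000 pbw; against the stated basis, 2000 pbw — deltas are rounding alone).
Batch total: Σ batch = 2736 pbw; loss to ignition Σ batch·LOI = 735.6 pbw; yield: glass divided by total = 73.11%.

Batch per 2000 pbw glass melt:
  lithium carbonate: 648.0 pbw
  talc: 1479 pbw
  ZrSiO4: 89.14 pbw
  magnesium carbonate: 519.5 pbw
Total batch = 2736 pbw; LOI loss = 735.6 pbw; yield = 73.11%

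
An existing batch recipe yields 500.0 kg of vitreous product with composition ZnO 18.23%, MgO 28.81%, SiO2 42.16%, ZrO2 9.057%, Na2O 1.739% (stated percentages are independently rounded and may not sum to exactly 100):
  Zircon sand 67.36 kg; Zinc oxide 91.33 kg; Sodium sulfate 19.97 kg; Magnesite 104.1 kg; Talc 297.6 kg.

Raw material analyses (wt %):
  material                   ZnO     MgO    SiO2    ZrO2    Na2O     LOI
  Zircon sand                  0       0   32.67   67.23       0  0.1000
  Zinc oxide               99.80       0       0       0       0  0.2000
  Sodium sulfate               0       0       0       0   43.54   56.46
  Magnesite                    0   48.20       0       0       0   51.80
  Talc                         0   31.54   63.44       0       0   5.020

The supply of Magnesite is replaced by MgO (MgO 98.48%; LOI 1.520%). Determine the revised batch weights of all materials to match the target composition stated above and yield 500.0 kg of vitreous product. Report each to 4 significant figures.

Revised batch per 500.0 kg vitreous product:
  Zircon sand: 67.36 kg
  Zinc oxide: 91.33 kg
  Sodium sulfate: 19.97 kg
  MgO: 50.96 kg
  Talc: 297.6 kg
Total batch = 527.2 kg; LOI loss = 27.24 kg

The intermediate values are shown rounded to four significant figures in the working — full precision is kept through every step. Every reported value sees exactly one rounding. The derived quantities (net glass mass, five oxide percentages, the yield, totals, LOI) are carried at full float precision starting from the weights on 500.0 kg of glass exactly as printed in the problem or the answer.
Target oxide masses per 500.0 kg vitreous product:
  ZnO: 18.23% × 500.0 = 91.15 kg
  MgO: 28.81% × 500.0 = 144.0 kg
  SiO2: 42.16% × 500.0 = 210.8 kg
  ZrO2: 9.057% × 500.0 = 45.28 kg
  Na2O: 1.739% × 500.0 = 8.695 kg
Checking each oxide sum from the weights as reported, under the basis named above (each sum matches its target mass exact up to rounding of places):
  ZnO: 91.33·0.9980 = 91.15 kg (target 91.15 kg)
  MgO: 50.96·0.9848 + 297.6·0.3154 = 144.0 kg (target 144.0 kg)
  SiO2: 67.36·0.3267 + 297.6·0.6344 = 210.8 kg (target 210.8 kg)
  ZrO2: 67.36·0.6723 = 45.29 kg (target 45.28 kg)
  Na2O: 19.97·0.4354 = 8.695 kg (target 8.695 kg)
Auditing the glass mass value: total batch − LOI = 500.0 kg (the Σ of target masses is 500.0 kg; stated basis 500.0 kg — a pure rounding effect).
Batch total: Σ batch = 527.2 kg; LOI removed, Σ of batch·LOI: 27.24 kg; the yield ratio, glass ÷ batch: 94.83%.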